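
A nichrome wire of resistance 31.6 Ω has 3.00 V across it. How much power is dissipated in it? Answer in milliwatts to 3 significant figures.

285 mW

Voltage and resistance are given, so P = V²/R is the one-step route.
P = (3.00 V)² / 31.6 Ω = 0.2848 W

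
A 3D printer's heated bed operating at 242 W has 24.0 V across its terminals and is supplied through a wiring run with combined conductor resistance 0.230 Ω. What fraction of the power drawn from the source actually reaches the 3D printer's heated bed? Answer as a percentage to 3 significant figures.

91.2 %

I = P / V = 242 / 24.0 = 10.08 A through the wiring run.
P_line = I² R_line = (10.08)² × 0.230 = 23.38 W
P_source = P_load + P_line = 242.0 + 23.38 = 265.4 W
η = P_load / P_source = 242.0 / 265.4 = 0.9119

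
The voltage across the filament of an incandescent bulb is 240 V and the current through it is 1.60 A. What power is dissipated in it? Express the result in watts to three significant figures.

With V and I both given, power follows immediately from P = V I.
P = 240 V × 1.600 A = 384.0 W

384 W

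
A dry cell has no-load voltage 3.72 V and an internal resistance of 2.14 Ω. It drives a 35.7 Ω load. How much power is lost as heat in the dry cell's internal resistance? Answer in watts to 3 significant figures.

0.0207 W

The source's internal resistance is just another series element carrying I; its dissipation is I²r.
I = ε / (r + R) = 3.72 / (2.14 + 35.7) = 0.09831 A
P_int = I² r = (0.09831)² × 2.14 = 0.02068 W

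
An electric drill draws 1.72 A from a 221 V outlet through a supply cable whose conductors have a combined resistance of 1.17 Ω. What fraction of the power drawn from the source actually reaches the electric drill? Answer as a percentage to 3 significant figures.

The supply cable carries the full 1.72 A.
P_line = I² R_line = (1.720)² × 1.17 = 3.461 W
P_source = V I = 221 × 1.720 = 380.1 W; P_load = 376.7 W
η = P_load / P_source = 376.7 / 380.1 = 0.9909

99.1 %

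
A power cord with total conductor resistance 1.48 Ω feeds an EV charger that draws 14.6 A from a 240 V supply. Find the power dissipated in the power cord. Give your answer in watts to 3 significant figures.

Only the current and the line resistance are needed for the I²R loss.
The power cord carries the full 14.6 A.
P_line = I² R_line = (14.60)² × 1.48 = 315.5 W

315 W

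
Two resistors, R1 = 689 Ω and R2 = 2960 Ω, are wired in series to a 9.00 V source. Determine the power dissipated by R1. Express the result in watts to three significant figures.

0.00419 W

Series elements share the same current, so find I first, then use P = I²R.
R_total = 689 + 2960 = 3649 Ω
I = V / R_total = 9.00 / 3649 = 0.002466 A
P_R1 = I² × R1 = (0.002466)² × 689 = 0.004191 W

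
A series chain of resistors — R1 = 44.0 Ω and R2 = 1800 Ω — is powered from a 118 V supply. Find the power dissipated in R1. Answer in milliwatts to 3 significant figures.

In a series string the same current flows through every resistor — find that current, then P = I²R for the one we want.
R_total = 44.0 + 1800 = 1844 Ω
I = V / R_total = 118 / 1844 = 0.06399 A
P_R1 = I² × R1 = (0.06399)² × 44.0 = 0.1802 W

180 mW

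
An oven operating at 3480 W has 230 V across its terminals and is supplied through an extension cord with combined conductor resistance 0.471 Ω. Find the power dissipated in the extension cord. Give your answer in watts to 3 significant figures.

108 W

Only the current and the line resistance are needed for the I²R loss.
I = P / V = 3480 / 230 = 15.13 A through the extension cord.
P_line = I² R_line = (15.13)² × 0.471 = 107.8 W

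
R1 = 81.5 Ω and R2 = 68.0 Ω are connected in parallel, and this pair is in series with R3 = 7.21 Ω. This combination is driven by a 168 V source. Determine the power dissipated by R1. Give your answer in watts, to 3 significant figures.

Collapse the R1‖R2 pair into one equivalent R_p; then R_p and R3 form a series string.
R_p = (81.5×68.0)/(81.5+68.0) = 37.07 Ω
R_total = R_p + 7.21 = 37.07 + 7.21 = 44.28 Ω
I = V / R_total = 168 / 44.28 = 3.794 A
Voltage across the parallel pair: V_p = I × R_p = 3.794 × 37.07 = 140.6 V
R1 sits across V_p; its power is V_p²/R.
P_R1 = (140.6)² / 81.5 = 242.7 W

243 W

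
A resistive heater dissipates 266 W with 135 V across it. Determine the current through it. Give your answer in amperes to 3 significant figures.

1.97 A

The two known quantities fix the third via I = P / V.
I = 266 / 135 = 1.970 A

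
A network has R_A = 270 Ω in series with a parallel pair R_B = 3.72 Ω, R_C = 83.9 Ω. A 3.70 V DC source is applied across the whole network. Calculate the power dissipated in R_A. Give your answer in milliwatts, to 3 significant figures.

Reduce the parallel pair to R_p first; the network is then a simple series string.
R_p = (3.72×83.9)/(3.72+83.9) = 3.562 Ω
R_total = 270 + 3.562 = 273.6 Ω
I = V / R_total = 3.70 / 273.6 = 0.01353 A
R_A is in the main series path, so its power is I²R_A.
P_R_A = (0.01353)² × 270 = 0.04939 W

49.4 mW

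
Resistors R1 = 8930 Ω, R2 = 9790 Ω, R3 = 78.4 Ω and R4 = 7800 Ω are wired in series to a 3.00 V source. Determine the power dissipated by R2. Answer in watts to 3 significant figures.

0.000125 W

In a series string the same current flows through every resistor — find that current, then P = I²R for the one we want.
R_total = 8930 + 9790 + 78.4 + 7800 = 26600 Ω
I = V / R_total = 3.00 / 26600 = 0.0001128 A
P_R2 = I² × R2 = (0.0001128)² × 9790 = 0.0001245 W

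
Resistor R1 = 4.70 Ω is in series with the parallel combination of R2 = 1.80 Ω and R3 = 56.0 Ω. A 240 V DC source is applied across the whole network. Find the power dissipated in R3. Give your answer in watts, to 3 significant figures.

75.3 W

Reduce the parallel pair to R_p first; the network is then a simple series string.
R_p = (1.80×56.0)/(1.80+56.0) = 1.744 Ω
R_total = 4.70 + 1.744 = 6.444 Ω
I = V / R_total = 240 / 6.444 = 37.24 A
Voltage across the parallel pair: V_p = I × R_p = 37.24 × 1.744 = 64.95 V
With V_p across R3, its power is V_p²/R3.
P_R3 = (64.95)² / 56.0 = 75.33 W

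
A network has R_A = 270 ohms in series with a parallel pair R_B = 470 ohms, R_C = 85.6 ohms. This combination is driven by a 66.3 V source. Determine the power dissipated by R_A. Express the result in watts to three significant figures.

10.1 W

Reduce the parallel pair to R_p first; the network is then a simple series string.
R_p = (470×85.6)/(470+85.6) = 72.41 Ω
R_total = 270 + 72.41 = 342.4 Ω
I = V / R_total = 66.3 / 342.4 = 0.1936 A
All the current flows through R_A; use P = I²R.
P_R_A = (0.1936)² × 270 = 10.12 W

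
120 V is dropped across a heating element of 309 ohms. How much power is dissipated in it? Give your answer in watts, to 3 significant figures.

We know the drop across the element and its resistance — P = V²/R, one step.
P = (120 V)² / 309 Ω = 46.60 W

46.6 W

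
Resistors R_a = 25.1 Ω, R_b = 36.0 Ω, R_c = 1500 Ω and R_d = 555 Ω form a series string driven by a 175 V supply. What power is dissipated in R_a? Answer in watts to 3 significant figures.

The current is common to all series resistors; compute it, then apply P = I²R for the target.
R_total = 25.1 + 36.0 + 1500 + 555 = 2116 Ω
I = V / R_total = 175 / 2116 = 0.08270 A
P_R_a = I² × R_a = (0.08270)² × 25.1 = 0.1717 W

0.172 W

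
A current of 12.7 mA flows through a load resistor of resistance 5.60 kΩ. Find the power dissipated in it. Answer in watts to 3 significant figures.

0.903 W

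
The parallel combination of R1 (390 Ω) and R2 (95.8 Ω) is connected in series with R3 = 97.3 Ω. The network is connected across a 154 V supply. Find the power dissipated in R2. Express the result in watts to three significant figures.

48.2 W

Reduce the parallel combination to a single R_p; the circuit then becomes R_p in series with the remaining resistor.
R_p = (390×95.8)/(390+95.8) = 76.91 Ω
R_total = R_p + 97.3 = 76.91 + 97.3 = 174.2 Ω
I = V / R_total = 154 / 174.2 = 0.8840 A
Voltage across the parallel pair: V_p = I × R_p = 0.8840 × 76.91 = 67.99 V
R2 sits across V_p; its power is V_p²/R.
P_R2 = (67.99)² / 95.8 = 48.25 W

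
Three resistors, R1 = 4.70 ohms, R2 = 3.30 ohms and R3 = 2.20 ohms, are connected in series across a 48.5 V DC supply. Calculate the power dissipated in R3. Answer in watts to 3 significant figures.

49.7 W

Every series element carries the same I. Get I from the total resistance, then P = I² × R3.
R_total = 4.70 + 3.30 + 2.20 = 10.20 Ω
I = V / R_total = 48.5 / 10.20 = 4.755 A
P_R3 = I² × R3 = (4.755)² × 2.20 = 49.74 W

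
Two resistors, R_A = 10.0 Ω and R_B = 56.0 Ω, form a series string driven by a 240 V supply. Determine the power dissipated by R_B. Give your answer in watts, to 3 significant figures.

740 W

In a series string the same current flows through every resistor — find that current, then P = I²R for the one we want.
R_total = 10.0 + 56.0 = 66.00 Ω
I = V / R_total = 240 / 66.00 = 3.636 A
P_R_B = I² × R_B = (3.636)² × 56.0 = 740.5 W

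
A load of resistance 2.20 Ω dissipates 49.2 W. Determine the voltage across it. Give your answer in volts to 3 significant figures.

Rearranging the power relation for the two known quantities gives V = √(P R).
V = √(49.2 × 2.20) = 10.40 V

10.4 V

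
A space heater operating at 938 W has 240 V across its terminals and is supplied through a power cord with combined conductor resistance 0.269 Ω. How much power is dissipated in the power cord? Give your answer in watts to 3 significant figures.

4.11 W

Line loss is just I²R for the cable — we know both I and R_line directly.
I = P / V = 938 / 240 = 3.908 A through the power cord.
P_line = I² R_line = (3.908)² × 0.269 = 4.109 W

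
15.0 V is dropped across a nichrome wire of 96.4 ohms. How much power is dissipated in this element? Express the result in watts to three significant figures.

2.33 W

V and R are stated; P = V²/R avoids computing the current.
P = (15.0 V)² / 96.4 Ω = 2.334 W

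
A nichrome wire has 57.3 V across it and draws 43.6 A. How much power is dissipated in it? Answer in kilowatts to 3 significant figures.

2.50 kW

Both the voltage across and the current through the element are known, so P = V I applies directly.
P = 57.3 V × 43.60 A = 2498 W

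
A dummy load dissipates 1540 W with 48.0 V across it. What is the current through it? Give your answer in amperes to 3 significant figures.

From P = V I = I²R = V²/R, with the two given quantities we get I = P / V.
I = 1540 / 48.0 = 32.08 A

32.1 A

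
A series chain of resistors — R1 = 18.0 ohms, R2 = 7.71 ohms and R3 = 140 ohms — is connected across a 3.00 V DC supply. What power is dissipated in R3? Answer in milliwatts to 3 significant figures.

Every series element carries the same I. Get I from the total resistance, then P = I² × R3.
R_total = 18.0 + 7.71 + 140 = 165.7 Ω
I = V / R_total = 3.00 / 165.7 = 0.01810 A
P_R3 = I² × R3 = (0.01810)² × 140 = 0.04589 W

45.9 mW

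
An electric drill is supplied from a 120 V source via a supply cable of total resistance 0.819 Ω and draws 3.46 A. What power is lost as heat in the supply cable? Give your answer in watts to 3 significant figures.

Only the current and the line resistance are needed for the I²R loss.
The supply cable carries the full 3.46 A.
P_line = I² R_line = (3.460)² × 0.819 = 9.805 W

9.80 W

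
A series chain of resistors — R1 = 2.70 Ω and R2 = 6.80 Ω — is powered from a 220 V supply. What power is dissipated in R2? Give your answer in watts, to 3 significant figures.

Every series element carries the same I. Get I from the total resistance, then P = I² × R2.
R_total = 2.70 + 6.80 = 9.500 Ω
I = V / R_total = 220 / 9.500 = 23.16 A
P_R2 = I² × R2 = (23.16)² × 6.80 = 3647 W

3650 W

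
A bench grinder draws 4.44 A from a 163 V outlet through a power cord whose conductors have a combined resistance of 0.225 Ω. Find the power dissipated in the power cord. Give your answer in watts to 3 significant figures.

Line loss is just I²R for the cable — we know both I and R_line directly.
The power cord carries the full 4.44 A.
P_line = I² R_line = (4.440)² × 0.225 = 4.436 W

4.44 W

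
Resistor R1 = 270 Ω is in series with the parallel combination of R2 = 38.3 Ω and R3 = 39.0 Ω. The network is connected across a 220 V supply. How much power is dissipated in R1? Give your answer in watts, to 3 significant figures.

First combine the parallel branches into one equivalent R_p, then R1 + R_p is a series pair.
R_p = (38.3×39.0)/(38.3+39.0) = 19.32 Ω
R_total = 270 + 19.32 = 289.3 Ω
I = V / R_total = 220 / 289.3 = 0.7604 A
R1 is in the main series path, so its power is I²R1.
P_R1 = (0.7604)² × 270 = 156.1 W

156 W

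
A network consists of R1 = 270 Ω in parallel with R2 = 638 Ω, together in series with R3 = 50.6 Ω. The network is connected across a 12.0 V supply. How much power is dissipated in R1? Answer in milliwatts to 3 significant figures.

Collapse the R1‖R2 pair into one equivalent R_p; then R_p and R3 form a series string.
R_p = (270×638)/(270+638) = 189.7 Ω
R_total = R_p + 50.6 = 189.7 + 50.6 = 240.3 Ω
I = V / R_total = 12.0 / 240.3 = 0.04993 A
Voltage across the parallel pair: V_p = I × R_p = 0.04993 × 189.7 = 9.473 V
R1 sits across V_p; its power is V_p²/R.
P_R1 = (9.473)² / 270 = 0.3324 W

332 mW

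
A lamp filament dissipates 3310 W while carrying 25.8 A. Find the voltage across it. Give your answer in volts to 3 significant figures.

128 V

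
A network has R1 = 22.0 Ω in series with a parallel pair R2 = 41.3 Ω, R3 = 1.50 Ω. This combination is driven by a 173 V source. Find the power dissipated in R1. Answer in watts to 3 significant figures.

1200 W

Collapse R2‖R3 to a single equivalent, reducing the network to two series elements.
R_p = (41.3×1.50)/(41.3+1.50) = 1.447 Ω
R_total = 22.0 + 1.447 = 23.45 Ω
I = V / R_total = 173 / 23.45 = 7.378 A
R1 is in the main series path, so its power is I²R1.
P_R1 = (7.378)² × 22.0 = 1198 W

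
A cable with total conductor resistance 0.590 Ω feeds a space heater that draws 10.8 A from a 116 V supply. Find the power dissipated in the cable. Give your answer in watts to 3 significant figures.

68.8 W

The cable and load are in series, so the same current flows in both; the loss is I²R_line.
The cable carries the full 10.8 A.
P_line = I² R_line = (10.80)² × 0.590 = 68.82 W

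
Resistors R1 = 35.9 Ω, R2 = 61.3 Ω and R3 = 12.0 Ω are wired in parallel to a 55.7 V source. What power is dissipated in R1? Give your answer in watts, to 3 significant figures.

86.4 W

Parallel branches share the same voltage; P = V²/R gives the branch power in one step.
P_R1 = V² / R1 = (55.7)² / 35.9 Ω = 86.42 W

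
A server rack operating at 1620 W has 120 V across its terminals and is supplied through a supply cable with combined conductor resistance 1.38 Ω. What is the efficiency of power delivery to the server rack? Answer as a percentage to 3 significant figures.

86.6 %

I = P / V = 1620 / 120 = 13.50 A through the supply cable.
P_line = I² R_line = (13.50)² × 1.38 = 251.5 W
P_source = P_load + P_line = 1620 + 251.5 = 1872 W
η = P_load / P_source = 1620 / 1872 = 0.8656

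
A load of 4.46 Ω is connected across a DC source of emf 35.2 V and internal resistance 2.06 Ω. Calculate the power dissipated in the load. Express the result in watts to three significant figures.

130 W

With r and R in series, I = ε/(r+R); the load dissipates I²R.
I = ε / (r + R) = 35.2 / (2.06 + 4.46) = 5.399 A
P_load = I² R = (5.399)² × 4.46 = 130.0 W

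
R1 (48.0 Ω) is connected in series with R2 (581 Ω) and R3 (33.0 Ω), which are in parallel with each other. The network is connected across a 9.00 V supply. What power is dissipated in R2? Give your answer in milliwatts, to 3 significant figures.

Replace R2 and R3 with their parallel equivalent so the circuit becomes R1 in series with R_p.
R_p = (581×33.0)/(581+33.0) = 31.23 Ω
R_total = 48.0 + 31.23 = 79.23 Ω
I = V / R_total = 9.00 / 79.23 = 0.1136 A
Voltage across the parallel pair: V_p = I × R_p = 0.1136 × 31.23 = 3.547 V
With V_p across R2, its power is V_p²/R2.
P_R2 = (3.547)² / 581 = 0.02166 W

21.7 mW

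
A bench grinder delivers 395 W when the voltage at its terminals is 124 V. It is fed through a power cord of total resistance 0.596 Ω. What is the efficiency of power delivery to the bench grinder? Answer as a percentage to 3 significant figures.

98.5 %

I = P / V = 395 / 124 = 3.185 A through the power cord.
P_line = I² R_line = (3.185)² × 0.596 = 6.048 W
P_source = P_load + P_line = 395.0 + 6.048 = 401.0 W
η = P_load / P_source = 395.0 / 401.0 = 0.9849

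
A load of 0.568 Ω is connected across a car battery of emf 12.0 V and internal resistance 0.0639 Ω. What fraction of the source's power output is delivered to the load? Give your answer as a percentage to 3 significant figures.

89.9 %

The source delivers εI, of which I²R reaches the load and I²r is lost; since I is common, η = R/(R+r).
η = R / (R + r) = 0.568 / (0.568 + 0.0639) = 0.8989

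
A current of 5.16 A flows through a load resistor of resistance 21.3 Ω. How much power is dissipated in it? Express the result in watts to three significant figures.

567 W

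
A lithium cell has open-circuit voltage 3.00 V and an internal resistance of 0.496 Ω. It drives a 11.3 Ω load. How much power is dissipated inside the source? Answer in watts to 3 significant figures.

0.0321 W

The internal resistance carries the same current as the load; P_int = I²r.
I = ε / (r + R) = 3.00 / (0.496 + 11.3) = 0.2543 A
P_int = I² r = (0.2543)² × 0.496 = 0.03208 W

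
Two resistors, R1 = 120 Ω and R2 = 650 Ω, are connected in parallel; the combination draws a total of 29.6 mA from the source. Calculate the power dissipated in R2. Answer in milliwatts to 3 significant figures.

13.8 mW

We need the common branch voltage; get it from I_total × R_eq, then P = V²/R for the branch.
1/R_eq = 1/120 + 1/650 ⇒ R_eq = 101.3 Ω
V = I_total × R_eq = 0.02960 × 101.3 = 2.998 V
P_R2 = V² / R2 = (2.998)² / 650 = 0.01383 W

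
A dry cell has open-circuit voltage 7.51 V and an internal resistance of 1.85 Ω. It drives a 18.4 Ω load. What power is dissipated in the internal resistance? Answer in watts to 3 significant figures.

The internal resistance carries the same current as the load; P_int = I²r.
I = ε / (r + R) = 7.51 / (1.85 + 18.4) = 0.3709 A
P_int = I² r = (0.3709)² × 1.85 = 0.2544 W

0.254 W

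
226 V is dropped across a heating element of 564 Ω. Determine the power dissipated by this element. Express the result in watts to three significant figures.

90.6 W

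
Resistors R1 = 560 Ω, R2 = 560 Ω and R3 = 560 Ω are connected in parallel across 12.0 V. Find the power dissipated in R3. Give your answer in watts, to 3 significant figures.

0.257 W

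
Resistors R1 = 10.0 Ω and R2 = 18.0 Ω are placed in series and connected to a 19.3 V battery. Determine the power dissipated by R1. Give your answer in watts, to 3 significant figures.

4.75 W

In a series string the same current flows through every resistor — find that current, then P = I²R for the one we want.
R_total = 10.0 + 18.0 = 28.00 Ω
I = V / R_total = 19.3 / 28.00 = 0.6893 A
P_R1 = I² × R1 = (0.6893)² × 10.0 = 4.751 W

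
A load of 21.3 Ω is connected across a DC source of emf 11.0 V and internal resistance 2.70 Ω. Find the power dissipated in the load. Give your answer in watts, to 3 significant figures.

With r and R in series, I = ε/(r+R); the load dissipates I²R.
I = ε / (r + R) = 11.0 / (2.70 + 21.3) = 0.4583 A
P_load = I² R = (0.4583)² × 21.3 = 4.474 W

4.47 W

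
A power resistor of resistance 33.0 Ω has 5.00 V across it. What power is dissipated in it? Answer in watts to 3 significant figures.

0.758 W

V and R are stated; P = V²/R avoids computing the current.
P = (5.00 V)² / 33.0 Ω = 0.7576 W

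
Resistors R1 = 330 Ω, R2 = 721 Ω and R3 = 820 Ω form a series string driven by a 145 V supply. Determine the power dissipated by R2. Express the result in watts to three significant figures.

The current is common to all series resistors; compute it, then apply P = I²R for the target.
R_total = 330 + 721 + 820 = 1871 Ω
I = V / R_total = 145 / 1871 = 0.07750 A
P_R2 = I² × R2 = (0.07750)² × 721 = 4.330 W

4.33 W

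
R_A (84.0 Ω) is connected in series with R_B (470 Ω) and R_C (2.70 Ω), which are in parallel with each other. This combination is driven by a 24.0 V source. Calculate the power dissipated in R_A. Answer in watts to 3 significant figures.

Collapse R_B‖R_C to a single equivalent, reducing the network to two series elements.
R_p = (470×2.70)/(470+2.70) = 2.685 Ω
R_total = 84.0 + 2.685 = 86.68 Ω
I = V / R_total = 24.0 / 86.68 = 0.2769 A
R_A carries the full series current, so P = I²R.
P_R_A = (0.2769)² × 84.0 = 6.439 W

6.44 W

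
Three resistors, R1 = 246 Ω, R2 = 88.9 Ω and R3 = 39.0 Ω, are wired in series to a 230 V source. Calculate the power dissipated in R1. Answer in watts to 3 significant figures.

93.1 W

Since the resistors are in series they all carry the loop current I = V/R_total; the power in any one is I²R.
R_total = 246 + 88.9 + 39.0 = 373.9 Ω
I = V / R_total = 230 / 373.9 = 0.6151 A
P_R1 = I² × R1 = (0.6151)² × 246 = 93.09 W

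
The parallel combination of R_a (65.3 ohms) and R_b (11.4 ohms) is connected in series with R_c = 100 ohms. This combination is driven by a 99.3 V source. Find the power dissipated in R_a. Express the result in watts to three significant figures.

1.18 W

Reduce the parallel combination to a single R_p; the circuit then becomes R_p in series with the remaining resistor.
R_p = (65.3×11.4)/(65.3+11.4) = 9.706 Ω
R_total = R_p + 100 = 9.706 + 100 = 109.7 Ω
I = V / R_total = 99.3 / 109.7 = 0.9051 A
Voltage across the parallel pair: V_p = I × R_p = 0.9051 × 9.706 = 8.785 V
R_a sits across V_p; its power is V_p²/R.
P_R_a = (8.785)² / 65.3 = 1.182 W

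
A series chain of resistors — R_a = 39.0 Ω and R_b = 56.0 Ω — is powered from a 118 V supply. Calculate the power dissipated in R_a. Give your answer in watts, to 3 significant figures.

60.2 W

Since the resistors are in series they all carry the loop current I = V/R_total; the power in any one is I²R.
R_total = 39.0 + 56.0 = 95.00 Ω
I = V / R_total = 118 / 95.00 = 1.242 A
P_R_a = I² × R_a = (1.242)² × 39.0 = 60.17 W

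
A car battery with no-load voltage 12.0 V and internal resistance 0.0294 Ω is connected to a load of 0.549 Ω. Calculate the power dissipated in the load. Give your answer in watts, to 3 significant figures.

236 W

The internal resistance and the load are in series, so the same I flows through both; get I from ε/(r+R), then I²R for the load.
I = ε / (r + R) = 12.0 / (0.0294 + 0.549) = 20.75 A
P_load = I² R = (20.75)² × 0.549 = 236.3 W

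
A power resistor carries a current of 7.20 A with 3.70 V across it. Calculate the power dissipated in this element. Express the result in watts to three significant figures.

26.6 W

Since both terminal voltage and current are stated, P = V I gives the power in one step.
P = 3.70 V × 7.200 A = 26.64 W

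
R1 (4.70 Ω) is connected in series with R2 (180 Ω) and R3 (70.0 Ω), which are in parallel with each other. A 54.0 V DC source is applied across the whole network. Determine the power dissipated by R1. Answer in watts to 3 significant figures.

4.51 W

Collapse R2‖R3 to a single equivalent, reducing the network to two series elements.
R_p = (180×70.0)/(180+70.0) = 50.40 Ω
R_total = 4.70 + 50.40 = 55.10 Ω
I = V / R_total = 54.0 / 55.10 = 0.9800 A
R1 carries the full series current, so P = I²R.
P_R1 = (0.9800)² × 4.70 = 4.514 W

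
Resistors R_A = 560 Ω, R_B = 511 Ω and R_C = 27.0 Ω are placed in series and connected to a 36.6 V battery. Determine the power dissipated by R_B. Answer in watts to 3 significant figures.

Series elements share the same current, so find I first, then use P = I²R.
R_total = 560 + 511 + 27.0 = 1098 Ω
I = V / R_total = 36.6 / 1098 = 0.03333 A
P_R_B = I² × R_B = (0.03333)² × 511 = 0.5678 W

0.568 W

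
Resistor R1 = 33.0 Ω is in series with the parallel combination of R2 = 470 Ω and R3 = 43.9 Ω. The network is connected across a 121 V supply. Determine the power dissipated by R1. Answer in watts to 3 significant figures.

90.3 W

First combine the parallel branches into one equivalent R_p, then R1 + R_p is a series pair.
R_p = (470×43.9)/(470+43.9) = 40.15 Ω
R_total = 33.0 + 40.15 = 73.15 Ω
I = V / R_total = 121 / 73.15 = 1.654 A
All the current flows through R1; use P = I²R.
P_R1 = (1.654)² × 33.0 = 90.29 W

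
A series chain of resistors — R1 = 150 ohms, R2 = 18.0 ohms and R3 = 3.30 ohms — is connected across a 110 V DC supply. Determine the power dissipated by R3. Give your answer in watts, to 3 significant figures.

1.36 W

The current is common to all series resistors; compute it, then apply P = I²R for the target.
R_total = 150 + 18.0 + 3.30 = 171.3 Ω
I = V / R_total = 110 / 171.3 = 0.6421 A
P_R3 = I² × R3 = (0.6421)² × 3.30 = 1.361 W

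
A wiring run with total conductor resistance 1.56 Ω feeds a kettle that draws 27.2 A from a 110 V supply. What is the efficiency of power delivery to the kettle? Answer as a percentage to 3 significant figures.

The wiring run carries the full 27.2 A.
P_line = I² R_line = (27.20)² × 1.56 = 1154 W
P_source = V I = 110 × 27.20 = 2992 W; P_load = 1838 W
η = P_load / P_source = 1838 / 2992 = 0.6143

61.4 %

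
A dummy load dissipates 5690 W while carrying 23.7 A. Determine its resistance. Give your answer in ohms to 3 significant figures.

10.1 Ω

From P = V I = I²R = V²/R, with the two given quantities we get R = P / I².
R = 5690 / (23.70)² = 10.13 Ω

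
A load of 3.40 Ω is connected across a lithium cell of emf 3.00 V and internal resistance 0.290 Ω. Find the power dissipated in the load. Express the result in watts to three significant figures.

2.25 W

Find the circuit current first, then P = I²R for the load (series elements share I).
I = ε / (r + R) = 3.00 / (0.290 + 3.40) = 0.8130 A
P_load = I² R = (0.8130)² × 3.40 = 2.247 W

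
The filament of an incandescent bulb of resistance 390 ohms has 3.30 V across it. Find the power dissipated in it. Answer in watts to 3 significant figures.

0.0279 W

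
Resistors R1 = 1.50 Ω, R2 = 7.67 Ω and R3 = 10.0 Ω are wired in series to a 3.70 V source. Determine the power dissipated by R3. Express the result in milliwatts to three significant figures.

Since the resistors are in series they all carry the loop current I = V/R_total; the power in any one is I²R.
R_total = 1.50 + 7.67 + 10.0 = 19.17 Ω
I = V / R_total = 3.70 / 19.17 = 0.1930 A
P_R3 = I² × R3 = (0.1930)² × 10.0 = 0.3725 W

373 mW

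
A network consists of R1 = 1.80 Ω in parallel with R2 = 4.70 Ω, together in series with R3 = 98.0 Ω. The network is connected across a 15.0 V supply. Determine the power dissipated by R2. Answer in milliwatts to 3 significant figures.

8.22 mW

Combine R1 and R2 into their parallel equivalent first, reducing the network to two series resistors.
R_p = (1.80×4.70)/(1.80+4.70) = 1.302 Ω
R_total = R_p + 98.0 = 1.302 + 98.0 = 99.30 Ω
I = V / R_total = 15.0 / 99.30 = 0.1511 A
Voltage across the parallel pair: V_p = I × R_p = 0.1511 × 1.302 = 0.1966 V
R2 has V_p across it, so P = V_p²/R2.
P_R2 = (0.1966)² / 4.70 = 0.008224 W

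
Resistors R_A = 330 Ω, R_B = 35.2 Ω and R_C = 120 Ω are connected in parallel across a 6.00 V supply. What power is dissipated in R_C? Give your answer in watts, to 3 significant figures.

The supply voltage appears across each parallel branch — just use P = V²/R_C.
P_R_C = V² / R_C = (6.00)² / 120 Ω = 0.3000 W

0.300 W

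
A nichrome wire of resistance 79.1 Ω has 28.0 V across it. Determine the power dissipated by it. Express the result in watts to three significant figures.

With V across and R both known, P = V²/R gives the dissipation directly.
P = (28.0 V)² / 79.1 Ω = 9.912 W

9.91 W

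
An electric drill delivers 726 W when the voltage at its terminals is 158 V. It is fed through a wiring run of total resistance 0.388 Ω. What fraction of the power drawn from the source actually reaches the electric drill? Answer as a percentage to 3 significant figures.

I = P / V = 726 / 158 = 4.595 A through the wiring run.
P_line = I² R_line = (4.595)² × 0.388 = 8.192 W
P_source = P_load + P_line = 726.0 + 8.192 = 734.2 W
η = P_load / P_source = 726.0 / 734.2 = 0.9888

98.9 %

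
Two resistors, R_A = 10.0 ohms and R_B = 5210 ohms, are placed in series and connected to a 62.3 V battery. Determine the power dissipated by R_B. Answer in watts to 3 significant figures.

Series elements share the same current, so find I first, then use P = I²R.
R_total = 10.0 + 5210 = 5220 Ω
I = V / R_total = 62.3 / 5220 = 0.01193 A
P_R_B = I² × R_B = (0.01193)² × 5210 = 0.7421 W

0.742 W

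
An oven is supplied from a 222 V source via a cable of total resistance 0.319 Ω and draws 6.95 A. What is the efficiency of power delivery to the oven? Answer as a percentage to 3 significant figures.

99.0 %

The cable carries the full 6.95 A.
P_line = I² R_line = (6.950)² × 0.319 = 15.41 W
P_source = V I = 222 × 6.950 = 1543 W; P_load = 1527 W
η = P_load / P_source = 1527 / 1543 = 0.9900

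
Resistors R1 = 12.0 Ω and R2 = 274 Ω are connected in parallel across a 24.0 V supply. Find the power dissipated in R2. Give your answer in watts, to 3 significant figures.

2.10 W

R2 sits directly across the source, so P = V²/R with V = 24.0 V.
P_R2 = V² / R2 = (24.0)² / 274 Ω = 2.102 W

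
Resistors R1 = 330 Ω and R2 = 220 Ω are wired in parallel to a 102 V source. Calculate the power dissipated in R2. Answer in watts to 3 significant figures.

Each parallel branch sees the full supply voltage, so P = V²/R applies directly to the target branch.
P_R2 = V² / R2 = (102)² / 220 Ω = 47.29 W

47.3 W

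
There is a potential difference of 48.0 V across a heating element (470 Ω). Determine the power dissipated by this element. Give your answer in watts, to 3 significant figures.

We know the drop across the element and its resistance — P = V²/R, one step.
P = (48.0 V)² / 470 Ω = 4.902 W

4.90 W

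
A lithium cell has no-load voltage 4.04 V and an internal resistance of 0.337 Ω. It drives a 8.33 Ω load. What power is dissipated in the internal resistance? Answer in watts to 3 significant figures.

The internal resistance carries the same current as the load; P_int = I²r.
I = ε / (r + R) = 4.04 / (0.337 + 8.33) = 0.4661 A
P_int = I² r = (0.4661)² × 0.337 = 0.07322 W

0.0732 W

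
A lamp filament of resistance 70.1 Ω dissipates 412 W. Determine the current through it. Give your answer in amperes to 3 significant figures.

Rearranging the power relation for the two known quantities gives I = √(P / R).
I = √(412 / 70.1) = 2.424 A

2.42 A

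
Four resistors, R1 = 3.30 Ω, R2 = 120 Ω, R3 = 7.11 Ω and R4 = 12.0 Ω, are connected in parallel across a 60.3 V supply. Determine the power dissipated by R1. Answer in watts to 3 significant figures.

Each parallel branch sees the full supply voltage, so P = V²/R applies directly to the target branch.
P_R1 = V² / R1 = (60.3)² / 3.30 Ω = 1102 W

1100 W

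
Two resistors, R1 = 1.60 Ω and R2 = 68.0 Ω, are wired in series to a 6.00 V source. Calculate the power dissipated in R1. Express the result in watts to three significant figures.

0.0119 W

Every series element carries the same I. Get I from the total resistance, then P = I² × R1.
R_total = 1.60 + 68.0 = 69.60 Ω
I = V / R_total = 6.00 / 69.60 = 0.08621 A
P_R1 = I² × R1 = (0.08621)² × 1.60 = 0.01189 W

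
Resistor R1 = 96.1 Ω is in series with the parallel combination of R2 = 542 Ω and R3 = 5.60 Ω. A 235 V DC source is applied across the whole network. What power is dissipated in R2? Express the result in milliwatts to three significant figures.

Collapse R2‖R3 to a single equivalent, reducing the network to two series elements.
R_p = (542×5.60)/(542+5.60) = 5.543 Ω
R_total = 96.1 + 5.543 = 101.6 Ω
I = V / R_total = 235 / 101.6 = 2.312 A
Voltage across the parallel pair: V_p = I × R_p = 2.312 × 5.543 = 12.81 V
R2 is across V_p, so use P = V²/R for that branch.
P_R2 = (12.81)² / 542 = 0.3030 W

303 mW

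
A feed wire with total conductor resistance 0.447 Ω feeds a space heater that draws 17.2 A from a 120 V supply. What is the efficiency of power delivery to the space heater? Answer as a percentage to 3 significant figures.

The feed wire carries the full 17.2 A.
P_line = I² R_line = (17.20)² × 0.447 = 132.2 W
P_source = V I = 120 × 17.20 = 2064 W; P_load = 1932 W
η = P_load / P_source = 1932 / 2064 = 0.9359

93.6 %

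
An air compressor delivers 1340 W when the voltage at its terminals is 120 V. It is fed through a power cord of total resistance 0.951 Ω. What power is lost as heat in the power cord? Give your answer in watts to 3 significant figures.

Line loss is just I²R for the cable — we know both I and R_line directly.
I = P / V = 1340 / 120 = 11.17 A through the power cord.
P_line = I² R_line = (11.17)² × 0.951 = 118.6 W

119 W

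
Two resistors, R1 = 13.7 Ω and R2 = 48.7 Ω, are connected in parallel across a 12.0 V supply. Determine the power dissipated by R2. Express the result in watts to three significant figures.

R2 sits directly across the source, so P = V²/R with V = 12.0 V.
P_R2 = V² / R2 = (12.0)² / 48.7 Ω = 2.957 W

2.96 W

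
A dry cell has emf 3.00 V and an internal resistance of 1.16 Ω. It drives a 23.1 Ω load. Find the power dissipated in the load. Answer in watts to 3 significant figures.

Load and internal resistance form a series loop — compute the loop current, then the load power via I²R.
I = ε / (r + R) = 3.00 / (1.16 + 23.1) = 0.1237 A
P_load = I² R = (0.1237)² × 23.1 = 0.3532 W

0.353 W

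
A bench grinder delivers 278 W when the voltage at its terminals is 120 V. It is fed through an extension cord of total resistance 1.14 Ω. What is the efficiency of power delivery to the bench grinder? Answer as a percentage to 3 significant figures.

97.8 %

I = P / V = 278 / 120 = 2.317 A through the extension cord.
P_line = I² R_line = (2.317)² × 1.14 = 6.118 W
P_source = P_load + P_line = 278.0 + 6.118 = 284.1 W
η = P_load / P_source = 278.0 / 284.1 = 0.9785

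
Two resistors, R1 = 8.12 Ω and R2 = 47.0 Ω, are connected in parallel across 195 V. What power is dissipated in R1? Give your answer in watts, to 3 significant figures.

4680 W

Every branch has 195 V across it, so for R1 the power is simply V²/R.
P_R1 = V² / R1 = (195)² / 8.12 Ω = 4683 W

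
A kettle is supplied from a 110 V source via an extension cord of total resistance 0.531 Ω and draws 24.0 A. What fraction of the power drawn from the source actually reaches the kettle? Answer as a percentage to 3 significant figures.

88.4 %

The extension cord carries the full 24.0 A.
P_line = I² R_line = (24.00)² × 0.531 = 305.9 W
P_source = V I = 110 × 24.00 = 2640 W; P_load = 2334 W
η = P_load / P_source = 2334 / 2640 = 0.8841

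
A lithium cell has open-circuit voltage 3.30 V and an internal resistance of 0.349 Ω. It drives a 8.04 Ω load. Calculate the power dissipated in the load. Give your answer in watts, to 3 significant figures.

Find the circuit current first, then P = I²R for the load (series elements share I).
I = ε / (r + R) = 3.30 / (0.349 + 8.04) = 0.3934 A
P_load = I² R = (0.3934)² × 8.04 = 1.244 W

1.24 W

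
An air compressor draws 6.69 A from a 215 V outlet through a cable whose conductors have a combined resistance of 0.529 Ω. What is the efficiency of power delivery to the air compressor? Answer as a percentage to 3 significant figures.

The cable carries the full 6.69 A.
P_line = I² R_line = (6.690)² × 0.529 = 23.68 W
P_source = V I = 215 × 6.690 = 1438 W; P_load = 1415 W
η = P_load / P_source = 1415 / 1438 = 0.9835

98.4 %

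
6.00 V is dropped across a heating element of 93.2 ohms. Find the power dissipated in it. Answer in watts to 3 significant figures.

Voltage and resistance are given, so P = V²/R is the one-step route.
P = (6.00 V)² / 93.2 Ω = 0.3863 W

0.386 W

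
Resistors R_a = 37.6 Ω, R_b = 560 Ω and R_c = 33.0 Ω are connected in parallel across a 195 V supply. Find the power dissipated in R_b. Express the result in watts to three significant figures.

Parallel branches share the same voltage; P = V²/R gives the branch power in one step.
P_R_b = V² / R_b = (195)² / 560 Ω = 67.90 W

67.9 W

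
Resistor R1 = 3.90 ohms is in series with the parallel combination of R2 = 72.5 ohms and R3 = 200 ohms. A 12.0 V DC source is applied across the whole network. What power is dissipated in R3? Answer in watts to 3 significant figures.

Replace R2 and R3 with their parallel equivalent so the circuit becomes R1 in series with R_p.
R_p = (72.5×200)/(72.5+200) = 53.21 Ω
R_total = 3.90 + 53.21 = 57.11 Ω
I = V / R_total = 12.0 / 57.11 = 0.2101 A
Voltage across the parallel pair: V_p = I × R_p = 0.2101 × 53.21 = 11.18 V
With V_p across R3, its power is V_p²/R3.
P_R3 = (11.18)² / 200 = 0.6250 W

0.625 W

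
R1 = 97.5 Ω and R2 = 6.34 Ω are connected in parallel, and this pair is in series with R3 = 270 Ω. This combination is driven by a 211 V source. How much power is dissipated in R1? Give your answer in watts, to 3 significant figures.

Combine R1 and R2 into their parallel equivalent first, reducing the network to two series resistors.
R_p = (97.5×6.34)/(97.5+6.34) = 5.953 Ω
R_total = R_p + 270 = 5.953 + 270 = 276.0 Ω
I = V / R_total = 211 / 276.0 = 0.7646 A
Voltage across the parallel pair: V_p = I × R_p = 0.7646 × 5.953 = 4.552 V
Use P = V²/R for R1 with V = V_p.
P_R1 = (4.552)² / 97.5 = 0.2125 W

0.212 W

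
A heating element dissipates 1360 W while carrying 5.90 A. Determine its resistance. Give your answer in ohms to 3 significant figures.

39.1 Ω

The two known quantities fix the third via R = P / I².
R = 1360 / (5.900)² = 39.07 Ω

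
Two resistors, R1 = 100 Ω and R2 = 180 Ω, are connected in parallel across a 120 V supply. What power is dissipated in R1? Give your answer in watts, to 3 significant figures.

144 W

R1 sits directly across the source, so P = V²/R with V = 120 V.
P_R1 = V² / R1 = (120)² / 100 Ω = 144.0 W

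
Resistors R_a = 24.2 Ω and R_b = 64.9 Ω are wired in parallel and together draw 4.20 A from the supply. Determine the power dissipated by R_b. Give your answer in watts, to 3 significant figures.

Only the total current is stated, so first find the parallel equivalent to get the voltage across the combination.
1/R_eq = 1/24.2 + 1/64.9 ⇒ R_eq = 17.63 Ω
V = I_total × R_eq = 4.200 × 17.63 = 74.03 V
P_R_b = V² / R_b = (74.03)² / 64.9 = 84.45 W

84.5 W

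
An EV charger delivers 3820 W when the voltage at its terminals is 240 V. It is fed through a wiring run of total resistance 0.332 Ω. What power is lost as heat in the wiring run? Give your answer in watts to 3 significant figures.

Only the current and the line resistance are needed for the I²R loss.
I = P / V = 3820 / 240 = 15.92 A through the wiring run.
P_line = I² R_line = (15.92)² × 0.332 = 84.11 W

84.1 W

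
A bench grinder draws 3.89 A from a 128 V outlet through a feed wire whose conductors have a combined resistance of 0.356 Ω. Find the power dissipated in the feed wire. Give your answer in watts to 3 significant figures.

Only the current and the line resistance are needed for the I²R loss.
The feed wire carries the full 3.89 A.
P_line = I² R_line = (3.890)² × 0.356 = 5.387 W

5.39 W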